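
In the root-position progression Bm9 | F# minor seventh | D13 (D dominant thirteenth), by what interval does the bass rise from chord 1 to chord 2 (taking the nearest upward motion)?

The roots are B and F#.
Counting 5 letters and 7 half steps from B gives a perfect fifth.

perfect 5th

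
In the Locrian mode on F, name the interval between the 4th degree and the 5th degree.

minor second

Spelling the Locrian mode on F: F Gb Ab Bb Cb Db Eb.
That puts Bb below Cb.
Bb up to Cb is 1 semitone, a half step narrower than a major second, so the interval is minor.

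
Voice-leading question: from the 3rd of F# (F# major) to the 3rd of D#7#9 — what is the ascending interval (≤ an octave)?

M6

The 3rd of F# (F# major) is A#; the 3rd of D#7#9 is F##.
From A# to F## is 9 semitones, exactly the major sixth.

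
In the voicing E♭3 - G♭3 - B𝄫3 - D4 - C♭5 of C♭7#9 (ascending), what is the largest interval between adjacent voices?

Adjacent intervals: E♭3→G♭3 = minor third; G♭3→B𝄫3 = minor third; B𝄫3→D4 = augmented third; D4→C♭5 = diminished seventh.
The largest is D4 to C♭5, a diminished seventh (9 semitones).

diminished 7th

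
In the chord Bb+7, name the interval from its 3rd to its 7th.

Bb augmented seventh is spelled Bb, D, F#, Ab.
The 3rd is D and the 7th is Ab.
From D to Ab: 6 semitones over a fifth = diminished.

diminished fifth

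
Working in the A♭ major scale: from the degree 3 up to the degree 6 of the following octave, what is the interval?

Spelling the A♭ major scale: A♭ B♭ C D♭ E♭ F G.
Degree 3 = C; 6th degree (up an octave) = F.
From C to F is 17 semitones, exactly the perfect eleventh.

P11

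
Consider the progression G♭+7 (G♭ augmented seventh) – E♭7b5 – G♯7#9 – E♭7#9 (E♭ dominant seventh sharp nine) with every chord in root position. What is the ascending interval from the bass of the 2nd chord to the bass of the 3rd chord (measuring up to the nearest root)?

The roots are E♭ and G♯.
3 letter names make it a third; at 5 semitones (a half step wider than major) the quality is augmented.

augmented third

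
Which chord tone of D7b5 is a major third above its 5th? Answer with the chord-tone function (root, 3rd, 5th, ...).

7th

Spelling the chord: D–F♯–A♭–C.
The 5th is A♭. A major third above A♭ is C.
C is the chord's 7th.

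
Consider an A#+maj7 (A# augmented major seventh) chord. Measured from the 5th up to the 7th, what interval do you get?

minor third

A# augmented major seventh is spelled A#–C##–E##–G##.
So we need the interval from E## up to G##.
From E## to G##: 3 semitones over a third = minor.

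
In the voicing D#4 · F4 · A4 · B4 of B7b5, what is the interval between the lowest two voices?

Those voices are D#4 and F4.
From D# to F: 2 semitones over a third = diminished.

diminished third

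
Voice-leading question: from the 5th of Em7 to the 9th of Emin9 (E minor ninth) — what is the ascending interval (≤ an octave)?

The 5th of Em7 is B; the 9th of Emin9 (E minor ninth) is F♯.
From B to F♯ is 7 semitones, exactly the perfect fifth.

perfect fifth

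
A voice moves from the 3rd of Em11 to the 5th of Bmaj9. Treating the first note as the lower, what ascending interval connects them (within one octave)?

Em11 has G as its 3rd, and Bmaj9 has F♯ as its 5th.
Counting 7 letters and 11 half steps from G gives a major seventh.

major 7th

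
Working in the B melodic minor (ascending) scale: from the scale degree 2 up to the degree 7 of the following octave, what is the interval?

Spelling the B melodic minor (ascending) scale: B C# D E F# G# A#.
That puts C# below A#.
From C# to A# is 21 semitones, exactly the major thirteenth.

major thirteenth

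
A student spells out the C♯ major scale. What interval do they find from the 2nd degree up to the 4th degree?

C♯ major: C♯ D♯ E♯ F♯ G♯ A♯ B♯.
So we need the interval from D♯ up to F♯.
D♯ up to F♯ is 3 semitones, a half step narrower than a major third, so the interval is minor.

minor 3rd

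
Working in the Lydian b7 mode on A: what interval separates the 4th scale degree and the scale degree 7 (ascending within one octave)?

A lydian dominant: A B C# D# E F# G.
That puts D# below G.
From D# to G: 4 semitones over a fourth = diminished.

diminished fourth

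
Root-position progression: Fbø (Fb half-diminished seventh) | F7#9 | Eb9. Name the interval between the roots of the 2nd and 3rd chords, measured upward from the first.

The roots are F and Eb.
From F to Eb: 10 semitones over a seventh = minor.

minor 7th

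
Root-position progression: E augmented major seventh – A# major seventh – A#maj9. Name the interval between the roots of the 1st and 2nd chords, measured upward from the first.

augmented 4th

The roots are E and A#.
From E to A#: 6 semitones over a fourth = augmented.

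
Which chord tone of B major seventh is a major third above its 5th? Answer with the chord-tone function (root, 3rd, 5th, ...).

The chord tones of BM7 are B D♯ F♯ A♯.
The 5th is F♯. A major third above F♯ is A♯.
A♯ is the chord's 7th.

7th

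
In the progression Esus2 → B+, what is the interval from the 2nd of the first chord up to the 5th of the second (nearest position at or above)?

The 2nd of Esus2 is F#; the 5th of B+ is F##.
F# up to F## is 1 semitone, a half step wider than a perfect unison, so the interval is augmented.

augmented unison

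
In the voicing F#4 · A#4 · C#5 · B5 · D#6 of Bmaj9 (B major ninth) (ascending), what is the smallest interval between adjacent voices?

Adjacent intervals: F#4→A#4 = major third; A#4→C#5 = minor third; C#5→B5 = minor seventh; B5→D#6 = major third.
The smallest is A#4 to C#5, a minor third (3 semitones).

minor third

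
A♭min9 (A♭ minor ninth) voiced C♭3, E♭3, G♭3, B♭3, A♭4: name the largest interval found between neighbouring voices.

Adjacent intervals: C♭3→E♭3 = major third; E♭3→G♭3 = minor third; G♭3→B♭3 = major third; B♭3→A♭4 = minor seventh.
The largest is B♭3 to A♭4, a minor seventh (10 semitones).

minor seventh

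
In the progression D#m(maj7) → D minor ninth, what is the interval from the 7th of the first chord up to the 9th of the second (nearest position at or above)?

D#m(maj7) has C## as its 7th, and D minor ninth has E as its 9th.
From C## to E: 2 semitones over a third = diminished.

d3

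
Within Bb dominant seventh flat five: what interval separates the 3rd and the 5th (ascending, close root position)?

d3

Bb7b5 is spelled Bb–D–Fb–Ab.
So we need the interval from D up to Fb.
3 letter names make it a third; at 2 semitones (a whole step narrower than major) the quality is diminished.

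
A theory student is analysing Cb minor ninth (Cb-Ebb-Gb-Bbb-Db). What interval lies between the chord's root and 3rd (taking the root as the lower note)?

minor 3rd

The root is Cb and the 3rd is Ebb.
From Cb to Ebb: 3 semitones over a third = minor.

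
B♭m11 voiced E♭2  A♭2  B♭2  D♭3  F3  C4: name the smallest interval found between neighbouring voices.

major 2nd

Adjacent intervals: E♭2→A♭2 = perfect fourth; A♭2→B♭2 = major second; B♭2→D♭3 = minor third; D♭3→F3 = major third; F3→C4 = perfect fifth.
The smallest is A♭2 to B♭2, a major second (2 semitones).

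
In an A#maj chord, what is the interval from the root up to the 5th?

A# (A# major): A# C## E#.
That puts A# below E#.
From A# to E# is 7 semitones, exactly the perfect fifth.

perfect 5th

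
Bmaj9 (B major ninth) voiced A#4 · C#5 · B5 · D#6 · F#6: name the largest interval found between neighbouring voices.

minor 7th

Adjacent intervals: A#4→C#5 = minor third; C#5→B5 = minor seventh; B5→D#6 = major third; D#6→F#6 = minor third.
The largest is C#5 to B5, a minor seventh (10 semitones).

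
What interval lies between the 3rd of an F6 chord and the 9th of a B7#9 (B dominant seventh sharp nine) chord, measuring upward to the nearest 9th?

A3

The 3rd of F6 is A; the 9th of B7#9 (B dominant seventh sharp nine) is C𝄪.
A up to C𝄪 is 5 semitones, a half step wider than a major third, so the interval is augmented.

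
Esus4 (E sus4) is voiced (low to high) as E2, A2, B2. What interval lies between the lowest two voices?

perfect fourth

Those voices are E2 and A2.
From E to A is 5 semitones, exactly the perfect fourth.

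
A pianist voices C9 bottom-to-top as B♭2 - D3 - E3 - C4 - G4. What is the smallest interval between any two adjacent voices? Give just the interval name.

Adjacent intervals: B♭2→D3 = major third; D3→E3 = major second; E3→C4 = minor sixth; C4→G4 = perfect fifth.
The smallest is D3 to E3, a major second (2 semitones).

major 2nd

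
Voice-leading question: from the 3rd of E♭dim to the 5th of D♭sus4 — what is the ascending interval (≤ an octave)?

The 3rd of E♭dim is G♭; the 5th of D♭sus4 is A♭.
G♭ up to A♭ spans 2 letter names and 2 semitones — a major second.

major second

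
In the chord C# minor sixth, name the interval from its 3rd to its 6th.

The chord tones of C# minor sixth are C#, E, G#, A#.
That puts E below A#.
From E to A#: 6 semitones over a fourth = augmented.

A4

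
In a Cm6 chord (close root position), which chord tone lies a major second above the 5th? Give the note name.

The chord tones of Cm6 are C-E♭-G-A.
The 5th is G. A major second above G is A.
A is the chord's 6th.

A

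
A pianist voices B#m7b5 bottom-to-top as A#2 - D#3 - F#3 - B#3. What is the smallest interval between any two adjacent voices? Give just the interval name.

Adjacent intervals: A#2→D#3 = perfect fourth; D#3→F#3 = minor third; F#3→B#3 = augmented fourth.
The smallest is D#3 to F#3, a minor third (3 semitones).

minor third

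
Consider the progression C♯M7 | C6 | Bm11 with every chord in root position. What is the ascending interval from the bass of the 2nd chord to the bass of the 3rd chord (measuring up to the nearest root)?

major seventh

The roots are C and B.
C up to B spans 7 letter names and 11 semitones — a major seventh.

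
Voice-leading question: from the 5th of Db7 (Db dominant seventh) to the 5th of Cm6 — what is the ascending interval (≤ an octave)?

Db7 (Db dominant seventh) has Ab as its 5th, and Cm6 has G as its 5th.
Counting 7 letters and 11 half steps from Ab gives a major seventh.

M7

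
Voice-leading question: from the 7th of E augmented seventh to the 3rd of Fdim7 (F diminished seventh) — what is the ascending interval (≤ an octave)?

d5

The 7th of E augmented seventh is D; the 3rd of Fdim7 (F diminished seventh) is A♭.
From D to A♭: 6 semitones over a fifth = diminished.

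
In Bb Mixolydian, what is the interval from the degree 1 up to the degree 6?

The scale runs Bb C D Eb F G Ab.
That puts Bb below G.
Counting 6 letters and 9 half steps from Bb gives a major sixth.

major sixth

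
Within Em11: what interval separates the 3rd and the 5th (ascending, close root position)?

major third

E minor eleventh is spelled E, G, B, D, F♯, A.
That puts G below B.
G up to B spans 3 letter names and 4 semitones — a major third.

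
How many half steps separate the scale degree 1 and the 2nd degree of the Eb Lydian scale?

The scale is Eb F G A Bb C D.
Eb up to F is a major second — 2 semitones.

2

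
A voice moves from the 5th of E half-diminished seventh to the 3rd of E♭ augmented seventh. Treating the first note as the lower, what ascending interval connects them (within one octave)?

major sixth

E half-diminished seventh has B♭ as its 5th, and E♭ augmented seventh has G as its 3rd.
From B♭ to G is 9 semitones, exactly the major sixth.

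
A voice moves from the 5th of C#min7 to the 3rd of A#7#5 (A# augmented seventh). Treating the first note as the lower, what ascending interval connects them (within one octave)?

The 5th of C#min7 is G#; the 3rd of A#7#5 (A# augmented seventh) is C##.
4 letter names make it a fourth; at 6 semitones (a half step wider than perfect) the quality is augmented.

A4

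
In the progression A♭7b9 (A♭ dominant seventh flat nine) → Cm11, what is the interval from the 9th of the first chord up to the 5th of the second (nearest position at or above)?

A♭7b9 (A♭ dominant seventh flat nine) has B𝄫 as its 9th, and Cm11 has G as its 5th.
From B𝄫 to G: 10 semitones over a sixth = augmented.

augmented sixth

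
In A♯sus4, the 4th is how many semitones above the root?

A♯ sus4 is spelled A♯-D♯-E♯.
A♯ to D♯ is a perfect fourth: 5 semitones.

5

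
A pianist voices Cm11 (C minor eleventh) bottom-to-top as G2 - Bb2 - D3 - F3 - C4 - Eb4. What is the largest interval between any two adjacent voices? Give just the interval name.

Adjacent intervals: G2→Bb2 = minor third; Bb2→D3 = major third; D3→F3 = minor third; F3→C4 = perfect fifth; C4→Eb4 = minor third.
The largest is F3 to C4, a perfect fifth (7 semitones).

perfect 5th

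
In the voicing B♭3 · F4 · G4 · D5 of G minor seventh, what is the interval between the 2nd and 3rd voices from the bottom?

Those voices are F4 and G4.
Counting 2 letters and 2 half steps from F gives a major second.

major 2nd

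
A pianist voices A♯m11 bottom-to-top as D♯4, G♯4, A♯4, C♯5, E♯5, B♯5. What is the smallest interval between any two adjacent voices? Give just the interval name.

Adjacent intervals: D♯4→G♯4 = perfect fourth; G♯4→A♯4 = major second; A♯4→C♯5 = minor third; C♯5→E♯5 = major third; E♯5→B♯5 = perfect fifth.
The smallest is G♯4 to A♯4, a major second (2 semitones).

M2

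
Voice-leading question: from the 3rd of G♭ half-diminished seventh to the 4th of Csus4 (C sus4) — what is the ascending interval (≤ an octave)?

augmented fifth

The 3rd of G♭ half-diminished seventh is B𝄫; the 4th of Csus4 (C sus4) is F.
From B𝄫 to F: 8 semitones over a fifth = augmented.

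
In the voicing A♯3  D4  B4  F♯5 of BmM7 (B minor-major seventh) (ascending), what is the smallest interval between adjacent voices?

Adjacent intervals: A♯3→D4 = diminished fourth; D4→B4 = major sixth; B4→F♯5 = perfect fifth.
The smallest is A♯3 to D4, a diminished fourth (4 semitones).

diminished fourth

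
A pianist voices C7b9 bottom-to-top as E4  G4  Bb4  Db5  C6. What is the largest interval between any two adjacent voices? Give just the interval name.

major 7th

Adjacent intervals: E4→G4 = minor third; G4→Bb4 = minor third; Bb4→Db5 = minor third; Db5→C6 = major seventh.
The largest is Db5 to C6, a major seventh (11 semitones).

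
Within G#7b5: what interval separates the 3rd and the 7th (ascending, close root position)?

Spelling the chord: G#–B#–D–F#.
So we need the interval from B# up to F#.
B# up to F# is 6 semitones, a half step narrower than a perfect fifth, so the interval is diminished.

d5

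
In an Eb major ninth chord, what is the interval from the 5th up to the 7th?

major 3rd

Spelling the chord: Eb, G, Bb, D, F.
So we need the interval from Bb up to D.
From Bb to D is 4 semitones, exactly the major third.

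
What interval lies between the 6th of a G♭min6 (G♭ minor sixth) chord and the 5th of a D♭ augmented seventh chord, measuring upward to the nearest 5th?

augmented fourth

G♭min6 (G♭ minor sixth) has E♭ as its 6th, and D♭ augmented seventh has A as its 5th.
From E♭ to A: 6 semitones over a fourth = augmented.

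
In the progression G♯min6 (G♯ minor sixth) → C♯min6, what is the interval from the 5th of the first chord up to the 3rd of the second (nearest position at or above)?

minor 2nd

The 5th of G♯min6 (G♯ minor sixth) is D♯; the 3rd of C♯min6 is E.
From D♯ to E: 1 semitone over a second = minor.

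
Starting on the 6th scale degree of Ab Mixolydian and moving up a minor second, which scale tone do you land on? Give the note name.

Gb

The scale is Ab Bb C Db Eb F Gb.
The 6th scale degree is F; a minor second above that is Gb — scale degree 7.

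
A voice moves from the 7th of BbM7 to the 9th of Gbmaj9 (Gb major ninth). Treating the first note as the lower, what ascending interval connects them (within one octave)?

BbM7 has A as its 7th, and Gbmaj9 (Gb major ninth) has Ab as its 9th.
From A to Ab: 11 semitones over an octave = diminished.

diminished octave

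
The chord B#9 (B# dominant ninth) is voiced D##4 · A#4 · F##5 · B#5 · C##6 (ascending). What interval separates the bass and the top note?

minor fourteenth

The outer voices are D##4 and C##6.
14 letter names make it a fourteenth; at 22 semitones (a half step narrower than major) the quality is minor.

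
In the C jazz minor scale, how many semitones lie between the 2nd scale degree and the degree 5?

5

The scale is C D E♭ F G A B.
D up to G is a perfect fourth — 5 semitones.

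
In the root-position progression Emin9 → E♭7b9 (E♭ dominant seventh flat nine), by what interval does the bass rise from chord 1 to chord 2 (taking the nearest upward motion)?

d8

The roots are E and E♭.
8 letter names make it an octave; at 11 semitones (a half step narrower than perfect) the quality is diminished.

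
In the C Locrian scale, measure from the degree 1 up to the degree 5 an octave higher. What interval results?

Spelling the C Locrian scale: C Db Eb F Gb Ab Bb.
Degree 1 = C; scale degree 5 (up an octave) = Gb.
From C to Gb: 18 semitones over a twelfth = diminished.

diminished twelfth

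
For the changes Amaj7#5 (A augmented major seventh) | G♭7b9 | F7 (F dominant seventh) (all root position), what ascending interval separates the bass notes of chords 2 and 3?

major 7th

The roots are G♭ and F.
Counting 7 letters and 11 half steps from G♭ gives a major seventh.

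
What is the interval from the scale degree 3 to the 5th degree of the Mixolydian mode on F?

F mixolydian: F G A Bb C D Eb.
The scale degree 3 is A and the degree 5 is C.
A up to C is 3 semitones, a half step narrower than a major third, so the interval is minor.

minor 3rd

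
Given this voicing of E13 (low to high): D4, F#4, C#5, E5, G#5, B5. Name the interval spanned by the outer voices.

major 13th

The outer voices are D4 and B5.
Counting 13 letters and 21 half steps from D gives a major thirteenth.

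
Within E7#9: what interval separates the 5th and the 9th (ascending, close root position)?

augmented fifth

The chord tones of E7#9 are E-G#-B-D-F##.
5th = B; 9th = F##.
From B to F##: 8 semitones over a fifth = augmented.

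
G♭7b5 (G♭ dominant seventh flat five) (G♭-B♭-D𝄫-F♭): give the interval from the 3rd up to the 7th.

diminished fifth

The 3rd is B♭ and the 7th is F♭.
From B♭ to F♭: 6 semitones over a fifth = diminished.
That tritone between 3rd and 7th is what gives the dominant seventh its pull toward resolution.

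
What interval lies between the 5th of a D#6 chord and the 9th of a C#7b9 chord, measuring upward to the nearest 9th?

The 5th of D#6 is A#; the 9th of C#7b9 is D.
4 letter names make it a fourth; at 4 semitones (a half step narrower than perfect) the quality is diminished.

diminished fourth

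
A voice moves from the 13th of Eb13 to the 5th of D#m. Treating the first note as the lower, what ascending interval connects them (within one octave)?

augmented sixth

Eb13 has C as its 13th, and D#m has A# as its 5th.
From C to A#: 10 semitones over a sixth = augmented.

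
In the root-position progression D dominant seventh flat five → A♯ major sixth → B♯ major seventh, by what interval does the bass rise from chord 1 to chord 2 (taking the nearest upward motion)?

The roots are D and A♯.
D up to A♯ is 8 semitones, a half step wider than a perfect fifth, so the interval is augmented.

augmented fifth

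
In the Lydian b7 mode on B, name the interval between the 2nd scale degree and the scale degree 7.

minor sixth

The scale runs B C# D# E# F# G# A.
That puts C# below A.
From C# to A: 8 semitones over a sixth = minor.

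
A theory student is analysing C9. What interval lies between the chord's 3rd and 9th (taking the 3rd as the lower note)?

The chord tones of C dominant ninth are C, E, G, Bb, D.
That puts E below D.
E up to D is 10 semitones, a half step narrower than a major seventh, so the interval is minor.

minor seventh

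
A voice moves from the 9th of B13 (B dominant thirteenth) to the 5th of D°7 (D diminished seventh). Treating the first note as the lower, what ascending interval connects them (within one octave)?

d6

The 9th of B13 (B dominant thirteenth) is C#; the 5th of D°7 (D diminished seventh) is Ab.
C# up to Ab is 7 semitones, a whole step narrower than a major sixth, so the interval is diminished.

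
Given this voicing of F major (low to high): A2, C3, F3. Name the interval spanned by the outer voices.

The outer voices are A2 and F3.
6 letter names make it a sixth; at 8 semitones (a half step narrower than major) the quality is minor.

minor 6th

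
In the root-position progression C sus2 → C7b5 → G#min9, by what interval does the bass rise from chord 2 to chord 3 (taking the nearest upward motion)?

A5

The roots are C and G#.
5 letter names make it a fifth; at 8 semitones (a half step wider than perfect) the quality is augmented.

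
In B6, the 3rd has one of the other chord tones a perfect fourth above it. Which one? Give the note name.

B6 is spelled B, D#, F#, G#.
The 3rd is D#. A perfect fourth above D# is G#.
G# is the chord's 6th.

G#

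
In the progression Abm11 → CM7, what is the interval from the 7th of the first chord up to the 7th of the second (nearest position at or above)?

A3

The 7th of Abm11 is Gb; the 7th of CM7 is B.
Gb up to B is 5 semitones, a half step wider than a major third, so the interval is augmented.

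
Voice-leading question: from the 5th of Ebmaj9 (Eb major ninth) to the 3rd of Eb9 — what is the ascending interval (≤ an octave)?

major 6th

Ebmaj9 (Eb major ninth) has Bb as its 5th, and Eb9 has G as its 3rd.
Counting 6 letters and 9 half steps from Bb gives a major sixth.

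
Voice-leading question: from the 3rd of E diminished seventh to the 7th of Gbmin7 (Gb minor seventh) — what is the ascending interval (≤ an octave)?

The 3rd of E diminished seventh is G; the 7th of Gbmin7 (Gb minor seventh) is Fb.
G up to Fb is 9 semitones, a whole step narrower than a major seventh, so the interval is diminished.

d7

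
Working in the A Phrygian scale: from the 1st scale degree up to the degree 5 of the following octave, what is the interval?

perfect twelfth

Spelling the A Phrygian scale: A Bb C D E F G.
1st scale degree = A; 5th scale degree (up an octave) = E.
From A to E is 19 semitones, exactly the perfect twelfth.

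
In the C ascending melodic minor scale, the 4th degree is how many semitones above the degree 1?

5

The scale is C D E♭ F G A B.
C up to F is a perfect fourth — 5 semitones.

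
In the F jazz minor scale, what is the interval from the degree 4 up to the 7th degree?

augmented 4th

F melodic minor: F G Ab Bb C D E.
That puts Bb below E.
4 letter names make it a fourth; at 6 semitones (a half step wider than perfect) the quality is augmented.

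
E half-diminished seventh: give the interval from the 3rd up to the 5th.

minor 3rd

Eø is spelled E-G-B♭-D.
So we need the interval from G up to B♭.
From G to B♭: 3 semitones over a third = minor.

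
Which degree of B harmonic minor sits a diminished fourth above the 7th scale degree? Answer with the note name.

D

The scale is B C# D E F# G A#.
The 7th scale degree is A#; a diminished fourth above that is D — scale degree 3.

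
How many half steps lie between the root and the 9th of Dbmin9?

14

Dbmin9 (Db minor ninth): Db, Fb, Ab, Cb, Eb.
Db to Eb is a major ninth: 14 semitones.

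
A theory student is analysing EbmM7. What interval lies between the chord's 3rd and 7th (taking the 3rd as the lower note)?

augmented 5th

The chord tones of EbmM7 (Eb minor-major seventh) are Eb-Gb-Bb-D.
So we need the interval from Gb up to D.
Gb up to D is 8 semitones, a half step wider than a perfect fifth, so the interval is augmented.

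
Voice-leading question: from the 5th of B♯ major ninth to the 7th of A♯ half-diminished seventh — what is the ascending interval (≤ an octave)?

B♯ major ninth has F𝄪 as its 5th, and A♯ half-diminished seventh has G♯ as its 7th.
From F𝄪 to G♯: 1 semitone over a second = minor.

minor second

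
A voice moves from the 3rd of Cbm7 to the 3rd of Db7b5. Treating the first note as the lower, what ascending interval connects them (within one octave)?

augmented second

The 3rd of Cbm7 is Ebb; the 3rd of Db7b5 is F.
From Ebb to F: 3 semitones over a second = augmented.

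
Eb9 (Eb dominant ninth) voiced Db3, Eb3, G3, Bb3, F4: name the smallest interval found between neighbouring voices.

Adjacent intervals: Db3→Eb3 = major second; Eb3→G3 = major third; G3→Bb3 = minor third; Bb3→F4 = perfect fifth.
The smallest is Db3 to Eb3, a major second (2 semitones).

major second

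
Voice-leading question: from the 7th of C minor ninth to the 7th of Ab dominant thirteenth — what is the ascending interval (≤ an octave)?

The 7th of C minor ninth is Bb; the 7th of Ab dominant thirteenth is Gb.
From Bb to Gb: 8 semitones over a sixth = minor.

minor sixth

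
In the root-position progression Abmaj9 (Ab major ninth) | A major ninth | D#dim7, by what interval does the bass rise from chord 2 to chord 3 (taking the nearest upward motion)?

The roots are A and D#.
From A to D#: 6 semitones over a fourth = augmented.

augmented fourth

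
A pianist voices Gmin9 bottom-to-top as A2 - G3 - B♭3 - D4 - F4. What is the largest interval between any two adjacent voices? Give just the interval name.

m7

Adjacent intervals: A2→G3 = minor seventh; G3→B♭3 = minor third; B♭3→D4 = major third; D4→F4 = minor third.
The largest is A2 to G3, a minor seventh (10 semitones).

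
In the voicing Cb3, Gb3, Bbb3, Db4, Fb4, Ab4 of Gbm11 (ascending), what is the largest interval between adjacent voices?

Adjacent intervals: Cb3→Gb3 = perfect fifth; Gb3→Bbb3 = minor third; Bbb3→Db4 = major third; Db4→Fb4 = minor third; Fb4→Ab4 = major third.
The largest is Cb3 to Gb3, a perfect fifth (7 semitones).

perfect 5th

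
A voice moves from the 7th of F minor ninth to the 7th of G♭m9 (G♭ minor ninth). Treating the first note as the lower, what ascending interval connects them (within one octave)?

F minor ninth has E♭ as its 7th, and G♭m9 (G♭ minor ninth) has F♭ as its 7th.
E♭ up to F♭ is 1 semitone, a half step narrower than a major second, so the interval is minor.

minor second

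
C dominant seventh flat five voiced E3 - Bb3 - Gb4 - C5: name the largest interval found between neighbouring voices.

minor sixth

Adjacent intervals: E3→Bb3 = diminished fifth; Bb3→Gb4 = minor sixth; Gb4→C5 = augmented fourth.
The largest is Bb3 to Gb4, a minor sixth (8 semitones).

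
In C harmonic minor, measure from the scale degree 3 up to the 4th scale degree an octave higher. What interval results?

major ninth

C harmonic minor: C D Eb F G Ab B.
That puts Eb below F.
Counting 9 letters and 14 half steps from Eb gives a major ninth.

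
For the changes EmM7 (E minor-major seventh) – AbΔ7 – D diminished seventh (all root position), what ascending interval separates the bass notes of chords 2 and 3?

The roots are Ab and D.
4 letter names make it a fourth; at 6 semitones (a half step wider than perfect) the quality is augmented.

A4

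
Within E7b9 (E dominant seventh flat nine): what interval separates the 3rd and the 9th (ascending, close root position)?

E7b9 (E dominant seventh flat nine): E–G#–B–D–F.
3rd = G#; 9th = F.
G# up to F is 9 semitones, a whole step narrower than a major seventh, so the interval is diminished.

diminished seventh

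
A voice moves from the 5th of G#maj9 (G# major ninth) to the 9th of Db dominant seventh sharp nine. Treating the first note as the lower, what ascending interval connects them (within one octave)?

The 5th of G#maj9 (G# major ninth) is D#; the 9th of Db dominant seventh sharp nine is E.
D# up to E is 1 semitone, a half step narrower than a major second, so the interval is minor.

m2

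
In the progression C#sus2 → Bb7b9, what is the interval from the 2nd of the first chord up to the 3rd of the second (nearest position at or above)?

diminished octave

The 2nd of C#sus2 is D#; the 3rd of Bb7b9 is D.
D# up to D is 11 semitones, a half step narrower than a perfect octave, so the interval is diminished.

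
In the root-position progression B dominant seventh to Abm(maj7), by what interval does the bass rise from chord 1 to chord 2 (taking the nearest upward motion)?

The roots are B and Ab.
7 letter names make it a seventh; at 9 semitones (a whole step narrower than major) the quality is diminished.

d7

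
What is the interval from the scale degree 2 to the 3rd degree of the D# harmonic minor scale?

Spelling the D# harmonic minor scale: D# E# F# G# A# B C##.
That puts E# below F#.
From E# to F#: 1 semitone over a second = minor.

minor second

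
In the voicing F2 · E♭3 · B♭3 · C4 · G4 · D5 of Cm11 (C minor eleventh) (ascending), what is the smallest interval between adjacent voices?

major second

Adjacent intervals: F2→E♭3 = minor seventh; E♭3→B♭3 = perfect fifth; B♭3→C4 = major second; C4→G4 = perfect fifth; G4→D5 = perfect fifth.
The smallest is B♭3 to C4, a major second (2 semitones).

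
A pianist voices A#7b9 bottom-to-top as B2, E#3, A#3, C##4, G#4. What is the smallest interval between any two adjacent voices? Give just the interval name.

Adjacent intervals: B2→E#3 = augmented fourth; E#3→A#3 = perfect fourth; A#3→C##4 = major third; C##4→G#4 = diminished fifth.
The smallest is A#3 to C##4, a major third (4 semitones).

major third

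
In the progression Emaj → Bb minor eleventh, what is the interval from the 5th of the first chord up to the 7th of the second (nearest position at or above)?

diminished seventh

The 5th of Emaj is B; the 7th of Bb minor eleventh is Ab.
7 letter names make it a seventh; at 9 semitones (a whole step narrower than major) the quality is diminished.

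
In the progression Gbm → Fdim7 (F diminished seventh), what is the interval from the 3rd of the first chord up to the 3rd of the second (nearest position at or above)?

The 3rd of Gbm is Bbb; the 3rd of Fdim7 (F diminished seventh) is Ab.
Bbb up to Ab spans 7 letter names and 11 semitones — a major seventh.

major 7th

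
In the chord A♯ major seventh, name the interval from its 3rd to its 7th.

perfect 5th

A♯ major seventh: A♯–C𝄪–E♯–G𝄪.
That puts C𝄪 below G𝄪.
From C𝄪 to G𝄪 is 7 semitones, exactly the perfect fifth.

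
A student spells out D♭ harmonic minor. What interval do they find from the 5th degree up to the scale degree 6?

minor 2nd

D♭ harmonic minor: D♭ E♭ F♭ G♭ A♭ B𝄫 C.
5th degree = A♭; 6th scale degree = B𝄫.
A♭ up to B𝄫 is 1 semitone, a half step narrower than a major second, so the interval is minor.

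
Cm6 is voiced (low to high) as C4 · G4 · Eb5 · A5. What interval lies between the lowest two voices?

perfect fifth

Those voices are C4 and G4.
C up to G spans 5 letter names and 7 semitones — a perfect fifth.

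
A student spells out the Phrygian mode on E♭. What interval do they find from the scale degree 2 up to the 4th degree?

M3

E♭ phrygian: E♭ F♭ G♭ A♭ B♭ C♭ D♭.
That puts F♭ below A♭.
Counting 3 letters and 4 half steps from F♭ gives a major third.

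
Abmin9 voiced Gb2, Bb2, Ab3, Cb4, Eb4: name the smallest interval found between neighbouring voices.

minor 3rd

Adjacent intervals: Gb2→Bb2 = major third; Bb2→Ab3 = minor seventh; Ab3→Cb4 = minor third; Cb4→Eb4 = major third.
The smallest is Ab3 to Cb4, a minor third (3 semitones).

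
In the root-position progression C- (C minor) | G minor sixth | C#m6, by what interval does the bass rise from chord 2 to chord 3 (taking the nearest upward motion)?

The roots are G and C#.
G up to C# is 6 semitones, a half step wider than a perfect fourth, so the interval is augmented.

augmented fourth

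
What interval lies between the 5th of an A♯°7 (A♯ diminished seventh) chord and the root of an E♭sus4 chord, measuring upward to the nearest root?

d8

The 5th of A♯°7 (A♯ diminished seventh) is E; the root of E♭sus4 is E♭.
E up to E♭ is 11 semitones, a half step narrower than a perfect octave, so the interval is diminished.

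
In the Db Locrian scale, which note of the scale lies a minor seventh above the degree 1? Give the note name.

The scale is Db Ebb Fb Gb Abb Bbb Cb.
The degree 1 is Db; a minor seventh above that is Cb — scale degree 7.

Cb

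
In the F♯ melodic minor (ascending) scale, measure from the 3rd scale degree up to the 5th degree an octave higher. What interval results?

major 10th

The scale runs F♯ G♯ A B C♯ D♯ E♯.
So we need the interval from A up to C♯.
Counting 10 letters and 16 half steps from A gives a major tenth.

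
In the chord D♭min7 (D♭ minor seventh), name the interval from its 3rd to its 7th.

perfect fifth

D♭m7 (D♭ minor seventh) is spelled D♭ F♭ A♭ C♭.
That puts F♭ below C♭.
From F♭ to C♭ is 7 semitones, exactly the perfect fifth.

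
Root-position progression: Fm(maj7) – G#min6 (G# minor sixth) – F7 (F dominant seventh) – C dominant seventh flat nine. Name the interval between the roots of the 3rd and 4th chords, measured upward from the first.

perfect fifth

The roots are F and C.
F up to C spans 5 letter names and 7 semitones — a perfect fifth.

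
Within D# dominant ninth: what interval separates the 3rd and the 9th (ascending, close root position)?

minor seventh

D#9: D# F## A# C# E#.
So we need the interval from F## up to E#.
From F## to E#: 10 semitones over a seventh = minor.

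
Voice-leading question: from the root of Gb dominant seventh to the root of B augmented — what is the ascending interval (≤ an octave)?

augmented third

The root of Gb dominant seventh is Gb; the root of B augmented is B.
From Gb to B: 5 semitones over a third = augmented.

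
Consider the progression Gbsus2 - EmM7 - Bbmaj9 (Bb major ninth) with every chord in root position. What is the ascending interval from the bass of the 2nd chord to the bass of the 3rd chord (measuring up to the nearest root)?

The roots are E and Bb.
5 letter names make it a fifth; at 6 semitones (a half step narrower than perfect) the quality is diminished.

diminished fifth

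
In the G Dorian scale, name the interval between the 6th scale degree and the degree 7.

G dorian: G A Bb C D E F.
So we need the interval from E up to F.
2 letter names make it a second; at 1 semitone (a half step narrower than major) the quality is minor.

minor second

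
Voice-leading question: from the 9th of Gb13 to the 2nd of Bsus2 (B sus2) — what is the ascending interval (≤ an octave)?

Gb13 has Ab as its 9th, and Bsus2 (B sus2) has C# as its 2nd.
From Ab to C#: 5 semitones over a third = augmented.

augmented 3rd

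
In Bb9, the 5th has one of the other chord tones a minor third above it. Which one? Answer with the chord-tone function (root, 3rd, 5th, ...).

7th

Bb9 is spelled Bb D F Ab C.
The 5th is F. A minor third above F is Ab.
Ab is the chord's 7th.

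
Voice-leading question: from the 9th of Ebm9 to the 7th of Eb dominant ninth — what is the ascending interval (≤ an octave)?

minor 6th

The 9th of Ebm9 is F; the 7th of Eb dominant ninth is Db.
From F to Db: 8 semitones over a sixth = minor.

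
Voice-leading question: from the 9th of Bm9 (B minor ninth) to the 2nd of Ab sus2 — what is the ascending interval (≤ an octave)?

Bm9 (B minor ninth) has C# as its 9th, and Ab sus2 has Bb as its 2nd.
From C# to Bb: 9 semitones over a seventh = diminished.

diminished 7th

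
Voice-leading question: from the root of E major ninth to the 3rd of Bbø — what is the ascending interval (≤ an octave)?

The root of E major ninth is E; the 3rd of Bbø is Db.
E up to Db is 9 semitones, a whole step narrower than a major seventh, so the interval is diminished.

diminished seventh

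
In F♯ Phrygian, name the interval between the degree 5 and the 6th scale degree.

minor second

F♯ phrygian: F♯ G A B C♯ D E.
That puts C♯ below D.
From C♯ to D: 1 semitone over a second = minor.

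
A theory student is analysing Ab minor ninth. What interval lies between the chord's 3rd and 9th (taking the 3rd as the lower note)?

Abmin9 is spelled Ab, Cb, Eb, Gb, Bb.
That puts Cb below Bb.
From Cb to Bb is 11 semitones, exactly the major seventh.

M7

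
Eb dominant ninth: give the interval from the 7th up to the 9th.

major third

Eb9: Eb–G–Bb–Db–F.
The 7th is Db and the 9th is F.
From Db to F is 4 semitones, exactly the major third.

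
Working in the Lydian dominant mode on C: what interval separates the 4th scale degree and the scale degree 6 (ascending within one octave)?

minor 3rd

The scale runs C D E F♯ G A B♭.
The 4th scale degree is F♯ and the 6th degree is A.
F♯ up to A is 3 semitones, a half step narrower than a major third, so the interval is minor.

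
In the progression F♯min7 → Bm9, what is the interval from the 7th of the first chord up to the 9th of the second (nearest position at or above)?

major sixth

F♯min7 has E as its 7th, and Bm9 has C♯ as its 9th.
Counting 6 letters and 9 half steps from E gives a major sixth.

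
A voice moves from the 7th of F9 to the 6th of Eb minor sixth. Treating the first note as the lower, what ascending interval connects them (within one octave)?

The 7th of F9 is Eb; the 6th of Eb minor sixth is C.
Counting 6 letters and 9 half steps from Eb gives a major sixth.

M6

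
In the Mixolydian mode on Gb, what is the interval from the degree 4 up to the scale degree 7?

Gb mixolydian: Gb Ab Bb Cb Db Eb Fb.
Degree 4 = Cb; degree 7 = Fb.
Counting 4 letters and 5 half steps from Cb gives a perfect fourth.

perfect 4th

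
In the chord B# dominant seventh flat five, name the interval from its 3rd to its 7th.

Spelling the chord: B# D## F# A#.
3rd = D##; 7th = A#.
From D## to A#: 6 semitones over a fifth = diminished.
This 3–7 tritone is the characteristic tension at the heart of the dominant sound.

diminished 5th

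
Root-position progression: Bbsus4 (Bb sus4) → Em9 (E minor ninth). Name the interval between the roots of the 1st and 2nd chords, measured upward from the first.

augmented fourth

The roots are Bb and E.
From Bb to E: 6 semitones over a fourth = augmented.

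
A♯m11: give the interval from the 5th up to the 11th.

The chord tones of A♯m11 (A♯ minor eleventh) are A♯-C♯-E♯-G♯-B♯-D♯.
So we need the interval from E♯ up to D♯.
From E♯ to D♯: 10 semitones over a seventh = minor.

minor seventh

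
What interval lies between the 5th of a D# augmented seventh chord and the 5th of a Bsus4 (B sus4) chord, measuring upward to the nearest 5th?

diminished sixth

The 5th of D# augmented seventh is A##; the 5th of Bsus4 (B sus4) is F#.
From A## to F#: 7 semitones over a sixth = diminished.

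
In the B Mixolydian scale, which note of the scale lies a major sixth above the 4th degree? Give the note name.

C#

The scale is B C♯ D♯ E F♯ G♯ A.
The 4th degree is E; a major sixth above that is C♯ — scale degree 2.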